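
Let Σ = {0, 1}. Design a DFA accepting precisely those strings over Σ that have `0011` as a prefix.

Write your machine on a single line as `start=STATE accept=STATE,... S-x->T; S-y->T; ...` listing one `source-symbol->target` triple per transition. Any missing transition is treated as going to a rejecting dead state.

Walk along `0011` while the input agrees: from S0 take `0` to S1, and so on. Any deviation drops to the rejecting sink S5. Once S4 is reached the prefix is confirmed and every continuation is accepted.
6 states suffice.
        0   1  
>  S0   S1  S5 
   S1   S2  S5 
   S2   S5  S3 
   S3   S5  S4 
 * S4   S4  S4 
   S5   S5  S5 
(> = start, * = accepting)

start=S0; accept=S4; S0-0->S1; S0-1->S5; S1-0->S2; S1-1->S5; S2-0->S5; S2-1->S3; S3-0->S5; S3-1->S4; S4-0->S4; S4-1->S4; S5-0->S5; S5-1->S5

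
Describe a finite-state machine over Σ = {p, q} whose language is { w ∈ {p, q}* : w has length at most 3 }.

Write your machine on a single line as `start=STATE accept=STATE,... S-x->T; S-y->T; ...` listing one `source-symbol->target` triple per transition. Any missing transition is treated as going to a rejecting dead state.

We only need to distinguish lengths 0, 1, …, 3, and '>3'. Chain s0 → s1 → s2 → s3 → s4 on every symbol, with s4 looping. Accepting states: {s0, s1, s2, s3}.
With 5 states:
        p   q  
>* s0   s1  s1 
 * s1   s2  s2 
 * s2   s3  s3 
 * s3   s4  s4 
   s4   s4  s4 
(> = start, * = accepting)

start=s0; accept=s0,s1,s2,s3; s0-p->s1; s0-q->s1; s1-p->s2; s1-q->s2; s2-p->s3; s2-q->s3; s3-p->s4; s3-q->s4; s4-p->s4; s4-q->s4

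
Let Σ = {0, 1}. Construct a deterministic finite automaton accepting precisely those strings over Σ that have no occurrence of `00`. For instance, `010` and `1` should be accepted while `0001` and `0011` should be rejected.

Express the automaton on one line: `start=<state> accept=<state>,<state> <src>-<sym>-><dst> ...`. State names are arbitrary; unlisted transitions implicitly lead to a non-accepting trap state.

This is the complement of 'contains `00`'. Use the same substring-matching states — q0 through q2 holding how much of `00` has just been matched — but flip the accepting set: everything except the trap q2 accepts.
3 states suffice.
        0   1  
>* q0   q1  q0 
 * q1   q2  q0 
   q2   q2  q2 
(> = start, * = accepting)

start=q0 accept=q0,q1 q0-0->q1 q0-1->q0 q1-0->q2 q1-1->q0 q2-0->q2 q2-1->q2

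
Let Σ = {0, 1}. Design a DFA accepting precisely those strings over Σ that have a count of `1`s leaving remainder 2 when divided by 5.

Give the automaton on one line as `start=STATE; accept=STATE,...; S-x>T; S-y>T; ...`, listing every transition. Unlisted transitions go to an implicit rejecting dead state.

The only thing that matters is how many `1`s have appeared, reduced mod 5. Use one state per residue: S0 for 0, …, S4 for 4. Reading `1` moves to the next residue; anything else stays put. S2 is accepting.
        0   1  
>  S0   S0  S1 
   S1   S1  S2 
 * S2   S2  S3 
   S3   S3  S4 
   S4   S4  S0 
(> = start, * = accepting)

start=S0; accept=S2; S0-0>S0; S0-1>S1; S1-0>S1; S1-1>S2; S2-0>S2; S2-1>S3; S3-0>S3; S3-1>S4; S4-0>S4; S4-1>S0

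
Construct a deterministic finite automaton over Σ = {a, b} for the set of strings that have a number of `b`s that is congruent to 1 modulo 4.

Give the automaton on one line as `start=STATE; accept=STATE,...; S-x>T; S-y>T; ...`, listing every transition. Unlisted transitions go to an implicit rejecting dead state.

Keep the running count of `b`s modulo 4: each `b` advances along the cycle q0 → q1 → q2 → q3 → q0 while other symbols loop. Accept at q1.
4 states suffice.
        a   b  
>  q0   q0  q1 
 * q1   q1  q2 
   q2   q2  q3 
   q3   q3  q0 
(> = start, * = accepting)

start=q0; accept=q1; q0-a>q0; q0-b>q1; q1-a>q1; q1-b>q2; q2-a>q2; q2-b>q3; q3-a>q3; q3-b>q0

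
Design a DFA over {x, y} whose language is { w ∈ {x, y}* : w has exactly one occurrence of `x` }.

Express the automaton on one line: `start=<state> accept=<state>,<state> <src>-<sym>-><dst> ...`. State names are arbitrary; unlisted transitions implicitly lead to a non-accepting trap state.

start=q0 accept=q1 q0-x->q1 q0-y->q0 q1-x->q2 q1-y->q1 q2-x->q2 q2-y->q2

Only the number of `x`s matters, and only up to 2. Make a chain q0 → q1 → q2 advanced by each `x` (with q2 absorbing); every other symbol self-loops. The accepting set is {q1}.
A 3-state machine:
        x   y  
>  q0   q1  q0 
 * q1   q2  q1 
   q2   q2  q2 
(> = start, * = accepting)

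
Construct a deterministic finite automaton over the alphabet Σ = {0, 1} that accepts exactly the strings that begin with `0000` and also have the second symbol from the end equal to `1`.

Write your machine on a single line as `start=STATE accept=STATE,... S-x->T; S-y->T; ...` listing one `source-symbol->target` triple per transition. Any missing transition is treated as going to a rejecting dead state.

Handle the two conditions separately and then intersect. The first has 6 states tracking whether the input so far still matches the prefix `0000`; the second has 7 states tracking the last 2 symbols read. A product state is a pair (one from each), accepting exactly when both do.
13 states suffice.
          0    1  
>  S0     S1   S2 
   S1     S3   S4 
   S2     S5   S6 
   S3     S7   S4 
   S4     S5   S6 
   S5     S8   S4 
   S6     S5   S6 
   S7     S9   S4 
   S8     S8   S4 
   S9     S9  S10 
   S10   S11  S12 
 * S11    S9  S10 
 * S12   S11  S12 
(> = start, * = accepting)

start=S0; accept=S11,S12; S0-0->S1; S0-1->S2; S1-0->S3; S1-1->S4; S2-0->S5; S2-1->S6; S3-0->S7; S3-1->S4; S4-0->S5; S4-1->S6; S5-0->S8; S5-1->S4; S6-0->S5; S6-1->S6; S7-0->S9; S7-1->S4; S8-0->S8; S8-1->S4; S9-0->S9; S9-1->S10; S10-0->S11; S10-1->S12; S11-0->S9; S11-1->S10; S12-0->S11; S12-1->S12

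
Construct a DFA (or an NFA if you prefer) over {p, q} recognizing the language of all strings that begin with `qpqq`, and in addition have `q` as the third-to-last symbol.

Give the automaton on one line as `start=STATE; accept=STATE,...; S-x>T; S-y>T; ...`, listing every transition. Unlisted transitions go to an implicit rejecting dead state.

Build one automaton per condition and run them in lockstep. One (6 states) tracks whether the input so far still matches the prefix `qpqq`; the other (15 states) tracks the last 3 symbols read. Each combined state is a pair, one component from each; accept when both components accept.
With 24 states:
          p    q  
>  s0     s1   s2 
   s1     s3   s4 
   s2     s5   s6 
   s3     s7   s8 
   s4     s9  s10 
   s5    s11  s12 
   s6    s13  s14 
   s7     s7   s8 
   s8     s9  s10 
   s9    s11  s15 
   s10   s13  s14 
   s11    s7   s8 
   s12    s9  s16 
   s13   s11  s15 
   s14   s13  s14 
   s15    s9  s10 
   s16   s17  s18 
 * s17   s19  s20 
 * s18   s17  s18 
 * s19   s21  s22 
 * s20   s23  s16 
   s21   s21  s22 
   s22   s23  s16 
   s23   s19  s20 
(> = start, * = accepting)

start=s0; accept=s17,s18,s19,s20; s0-p>s1; s0-q>s2; s1-p>s3; s1-q>s4; s2-p>s5; s2-q>s6; s3-p>s7; s3-q>s8; s4-p>s9; s4-q>s10; s5-p>s11; s5-q>s12; s6-p>s13; s6-q>s14; s7-p>s7; s7-q>s8; s8-p>s9; s8-q>s10; s9-p>s11; s9-q>s15; s10-p>s13; s10-q>s14; s11-p>s7; s11-q>s8; s12-p>s9; s12-q>s16; s13-p>s11; s13-q>s15; s14-p>s13; s14-q>s14; s15-p>s9; s15-q>s10; s16-p>s17; s16-q>s18; s17-p>s19; s17-q>s20; s18-p>s17; s18-q>s18; s19-p>s21; s19-q>s22; s20-p>s23; s20-q>s16; s21-p>s21; s21-q>s22; s22-p>s23; s22-q>s16; s23-p>s19; s23-q>s20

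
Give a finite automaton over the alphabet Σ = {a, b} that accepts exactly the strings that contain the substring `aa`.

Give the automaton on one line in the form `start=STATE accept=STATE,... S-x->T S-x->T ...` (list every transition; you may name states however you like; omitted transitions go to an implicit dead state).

start=s0 accept=s2 s0-a->s1 s0-b->s0 s1-a->s2 s1-b->s0 s2-a->s2 s2-b->s2

Track how much of `aa` has been matched so far: state s0 is no progress, s2 is the absorbing accept state reached once `aa` has occurred. Intermediate states record partial matches; on a mismatch, fall back to the longest reusable overlap.
With 3 states:
        a   b  
>  s0   s1  s0 
   s1   s2  s0 
 * s2   s2  s2 
(> = start, * = accepting)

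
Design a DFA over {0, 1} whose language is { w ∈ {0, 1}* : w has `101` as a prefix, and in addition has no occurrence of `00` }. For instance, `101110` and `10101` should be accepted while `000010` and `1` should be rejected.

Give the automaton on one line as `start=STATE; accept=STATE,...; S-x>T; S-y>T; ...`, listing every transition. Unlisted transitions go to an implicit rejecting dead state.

start=q0; accept=q4,q5; q0-0>q1; q0-1>q2; q1-0>q1; q1-1>q1; q2-0>q3; q2-1>q1; q3-0>q1; q3-1>q4; q4-0>q5; q4-1>q4; q5-0>q1; q5-1>q4

Build one automaton per condition and run them in lockstep. The first has 5 states tracking whether the input so far still matches the prefix `101`; the second has 3 states tracking partial matches of the forbidden pattern `00`. A product state is a pair (one from each), accepting exactly when both do. After merging equivalent states the machine shrinks.
With 6 states:
        0   1  
>  q0   q1  q2 
   q1   q1  q1 
   q2   q3  q1 
   q3   q1  q4 
 * q4   q5  q4 
 * q5   q1  q4 
(> = start, * = accepting)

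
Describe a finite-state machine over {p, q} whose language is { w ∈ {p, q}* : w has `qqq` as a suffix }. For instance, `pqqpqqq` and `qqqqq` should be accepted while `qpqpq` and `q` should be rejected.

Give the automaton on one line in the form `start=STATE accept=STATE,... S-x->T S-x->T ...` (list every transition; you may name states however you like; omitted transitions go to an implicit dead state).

start=A accept=D A-p->A A-q->B B-p->A B-q->C C-p->A C-q->D D-p->A D-q->D

Let each state record the length of the longest suffix of the input read so far that is also a prefix of `qqq`. B means the last symbol is `q`; C means the last 2 symbols are `qq`; D means the last 3 symbols are `qqq`. Accept only at D, where the string currently ends in `qqq`.
A 4-state machine:
       p  q 
>  A   A  B 
   B   A  C 
   C   A  D 
 * D   A  D 
(> = start, * = accepting)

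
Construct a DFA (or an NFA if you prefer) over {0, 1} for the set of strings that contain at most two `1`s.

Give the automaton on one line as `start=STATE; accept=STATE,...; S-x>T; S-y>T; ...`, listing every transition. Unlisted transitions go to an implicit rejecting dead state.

Only the number of `1`s matters, and only up to 3. Make a chain S0 → S1 → S2 → S3 advanced by each `1` (with S3 absorbing); every other symbol self-loops. The accepting set is {S0, S1, S2}.
With 4 states:
        0   1  
>* S0   S0  S1 
 * S1   S1  S2 
 * S2   S2  S3 
   S3   S3  S3 
(> = start, * = accepting)

start=S0; accept=S0,S1,S2; S0-0>S0; S0-1>S1; S1-0>S1; S1-1>S2; S2-0>S2; S2-1>S3; S3-0>S3; S3-1>S3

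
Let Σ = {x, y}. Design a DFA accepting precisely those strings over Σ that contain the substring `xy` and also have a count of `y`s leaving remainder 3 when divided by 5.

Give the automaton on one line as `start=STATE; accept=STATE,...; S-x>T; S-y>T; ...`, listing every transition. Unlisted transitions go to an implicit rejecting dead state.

start=A; accept=J; A-x>B; A-y>C; B-x>B; B-y>D; C-x>E; C-y>F; D-x>D; D-y>G; E-x>E; E-y>G; F-x>H; F-y>I; G-x>G; G-y>J; H-x>H; H-y>J; I-x>K; I-y>L; J-x>J; J-y>M; K-x>K; K-y>M; L-x>N; L-y>A; M-x>M; M-y>O; N-x>N; N-y>O; O-x>O; O-y>D

Handle the two conditions separately and then intersect. The first has 3 states tracking whether and how much of `xy` has been seen; the second has 5 states tracking the count of `y`s modulo 5. A product state is a pair (one from each), accepting exactly when both do.
With 15 states:
       x  y 
>  A   B  C 
   B   B  D 
   C   E  F 
   D   D  G 
   E   E  G 
   F   H  I 
   G   G  J 
   H   H  J 
   I   K  L 
 * J   J  M 
   K   K  M 
   L   N  A 
   M   M  O 
   N   N  O 
   O   O  D 
(> = start, * = accepting)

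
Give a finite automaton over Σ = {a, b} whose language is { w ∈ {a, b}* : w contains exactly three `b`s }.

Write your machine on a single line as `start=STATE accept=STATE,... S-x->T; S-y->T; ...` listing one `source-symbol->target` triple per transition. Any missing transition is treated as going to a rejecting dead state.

Count `b`s, saturating at 4: states s0 through s3 mean 0 through 3 `b`s seen; s4 means more than 3. Each `b` increments (capped at s4); other symbols loop. Accept from {s3}.
5 states suffice.
        a   b  
>  s0   s0  s1 
   s1   s1  s2 
   s2   s2  s3 
 * s3   s3  s4 
   s4   s4  s4 
(> = start, * = accepting)

start=s0; accept=s3; s0-a->s0; s0-b->s1; s1-a->s1; s1-b->s2; s2-a->s2; s2-b->s3; s3-a->s3; s3-b->s4; s4-a->s4; s4-b->s4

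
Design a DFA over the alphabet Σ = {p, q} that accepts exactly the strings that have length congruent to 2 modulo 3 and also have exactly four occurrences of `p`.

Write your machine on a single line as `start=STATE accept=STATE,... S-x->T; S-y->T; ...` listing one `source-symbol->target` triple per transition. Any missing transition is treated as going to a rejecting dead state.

start=s0; accept=s13; s0-p->s1; s0-q->s2; s1-p->s3; s1-q->s4; s2-p->s4; s2-q->s5; s3-p->s6; s3-q->s7; s4-p->s7; s4-q->s8; s5-p->s8; s5-q->s0; s6-p->s9; s6-q->s10; s7-p->s10; s7-q->s11; s8-p->s11; s8-q->s1; s9-p->s12; s9-q->s13; s10-p->s13; s10-q->s14; s11-p->s14; s11-q->s3; s12-p->s15; s12-q->s15; s13-p->s15; s13-q->s16; s14-p->s16; s14-q->s6; s15-p->s17; s15-q->s17; s16-p->s17; s16-q->s9; s17-p->s12; s17-q->s12

Handle the two conditions separately and then intersect. One (3 states) tracks the input length modulo 3; the other (6 states) tracks the count of `p`s, saturating at 5. Each combined state is a pair, one component from each; accept when both components accept.
          p    q  
>  s0     s1   s2 
   s1     s3   s4 
   s2     s4   s5 
   s3     s6   s7 
   s4     s7   s8 
   s5     s8   s0 
   s6     s9  s10 
   s7    s10  s11 
   s8    s11   s1 
   s9    s12  s13 
   s10   s13  s14 
   s11   s14   s3 
   s12   s15  s15 
 * s13   s15  s16 
   s14   s16   s6 
   s15   s17  s17 
   s16   s17   s9 
   s17   s12  s12 
(> = start, * = accepting)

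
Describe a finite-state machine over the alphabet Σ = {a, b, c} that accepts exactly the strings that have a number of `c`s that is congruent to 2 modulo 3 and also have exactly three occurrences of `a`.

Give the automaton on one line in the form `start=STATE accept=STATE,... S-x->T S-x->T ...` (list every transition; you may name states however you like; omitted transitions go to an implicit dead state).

start=s0 accept=s13 s0-a->s1 s0-b->s0 s0-c->s2 s1-a->s3 s1-b->s1 s1-c->s4 s2-a->s4 s2-b->s2 s2-c->s5 s3-a->s6 s3-b->s3 s3-c->s7 s4-a->s7 s4-b->s4 s4-c->s8 s5-a->s8 s5-b->s5 s5-c->s0 s6-a->s9 s6-b->s6 s6-c->s10 s7-a->s10 s7-b->s7 s7-c->s11 s8-a->s11 s8-b->s8 s8-c->s1 s9-a->s9 s9-b->s9 s9-c->s12 s10-a->s12 s10-b->s10 s10-c->s13 s11-a->s13 s11-b->s11 s11-c->s3 s12-a->s12 s12-b->s12 s12-c->s14 s13-a->s14 s13-b->s13 s13-c->s6 s14-a->s14 s14-b->s14 s14-c->s9

Handle the two conditions separately and then intersect. One (3 states) tracks the count of `c`s modulo 3; the other (5 states) tracks the count of `a`s, saturating at 4. Each combined state is a pair, one component from each; accept when both components accept.
15 states suffice.
          a    b    c  
>  s0     s1   s0   s2 
   s1     s3   s1   s4 
   s2     s4   s2   s5 
   s3     s6   s3   s7 
   s4     s7   s4   s8 
   s5     s8   s5   s0 
   s6     s9   s6  s10 
   s7    s10   s7  s11 
   s8    s11   s8   s1 
   s9     s9   s9  s12 
   s10   s12  s10  s13 
   s11   s13  s11   s3 
   s12   s12  s12  s14 
 * s13   s14  s13   s6 
   s14   s14  s14   s9 
(> = start, * = accepting)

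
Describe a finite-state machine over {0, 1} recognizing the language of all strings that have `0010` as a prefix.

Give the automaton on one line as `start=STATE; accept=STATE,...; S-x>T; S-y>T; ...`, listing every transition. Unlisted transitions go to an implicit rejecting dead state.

Walk along `0010` while the input agrees: from q0 take `0` to q1, and so on. Any deviation drops to the rejecting sink q5. Once q4 is reached the prefix is confirmed and every continuation is accepted.
        0   1  
>  q0   q1  q5 
   q1   q2  q5 
   q2   q5  q3 
   q3   q4  q5 
 * q4   q4  q4 
   q5   q5  q5 
(> = start, * = accepting)

start=q0; accept=q4; q0-0>q1; q0-1>q5; q1-0>q2; q1-1>q5; q2-0>q5; q2-1>q3; q3-0>q4; q3-1>q5; q4-0>q4; q4-1>q4; q5-0>q5; q5-1>q5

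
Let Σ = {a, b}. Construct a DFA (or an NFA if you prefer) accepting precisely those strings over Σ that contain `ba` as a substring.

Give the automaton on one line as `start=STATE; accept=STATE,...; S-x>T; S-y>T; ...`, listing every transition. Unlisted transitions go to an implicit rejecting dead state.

Track how much of `ba` has been matched so far: state q0 is no progress, q2 is the absorbing accept state reached once `ba` has occurred. Intermediate states record partial matches; on a mismatch, fall back to the longest reusable overlap.
        a   b  
>  q0   q0  q1 
   q1   q2  q1 
 * q2   q2  q2 
(> = start, * = accepting)

start=q0; accept=q2; q0-a>q0; q0-b>q1; q1-a>q2; q1-b>q1; q2-a>q2; q2-b>q2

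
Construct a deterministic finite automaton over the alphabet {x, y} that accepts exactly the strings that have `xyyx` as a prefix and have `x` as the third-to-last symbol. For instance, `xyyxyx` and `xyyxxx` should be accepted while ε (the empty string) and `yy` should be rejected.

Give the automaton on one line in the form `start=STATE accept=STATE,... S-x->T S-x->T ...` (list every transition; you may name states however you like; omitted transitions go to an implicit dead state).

start=s0 accept=s8,s9,s10,s11 s0-x->s1 s0-y->s2 s1-x->s2 s1-y->s3 s2-x->s2 s2-y->s2 s3-x->s2 s3-y->s4 s4-x->s5 s4-y->s2 s5-x->s6 s5-y->s7 s6-x->s8 s6-y->s9 s7-x->s10 s7-y->s11 s8-x->s8 s8-y->s9 s9-x->s10 s9-y->s11 s10-x->s6 s10-y->s7 s11-x->s5 s11-y->s12 s12-x->s5 s12-y->s12

Build one automaton per condition and run them in lockstep. One (6 states) tracks whether the input so far still matches the prefix `xyyx`; the other (15 states) tracks the last 3 symbols read. Each combined state is a pair, one component from each; accept when both components accept. Equivalent product states are then merged.
13 states suffice.
          x    y  
>  s0     s1   s2 
   s1     s2   s3 
   s2     s2   s2 
   s3     s2   s4 
   s4     s5   s2 
   s5     s6   s7 
   s6     s8   s9 
   s7    s10  s11 
 * s8     s8   s9 
 * s9    s10  s11 
 * s10    s6   s7 
 * s11    s5  s12 
   s12    s5  s12 
(> = start, * = accepting)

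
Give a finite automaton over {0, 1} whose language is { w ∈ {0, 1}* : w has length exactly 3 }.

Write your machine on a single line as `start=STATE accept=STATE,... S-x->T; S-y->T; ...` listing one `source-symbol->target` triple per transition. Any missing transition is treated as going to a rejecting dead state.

Count input length up to 4: every symbol moves from S0 toward S4, which means 'more than 3' and absorbs. Accept from {S3}.
A 5-state machine:
        0   1  
>  S0   S1  S1 
   S1   S2  S2 
   S2   S3  S3 
 * S3   S4  S4 
   S4   S4  S4 
(> = start, * = accepting)

start=S0; accept=S3; S0-0->S1; S0-1->S1; S1-0->S2; S1-1->S2; S2-0->S3; S2-1->S3; S3-0->S4; S3-1->S4; S4-0->S4; S4-1->S4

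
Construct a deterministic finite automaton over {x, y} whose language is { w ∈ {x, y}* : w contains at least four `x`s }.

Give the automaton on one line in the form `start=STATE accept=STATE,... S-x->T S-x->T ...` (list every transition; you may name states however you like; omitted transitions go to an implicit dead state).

start=s0 accept=s4,s5 s0-x->s1 s0-y->s0 s1-x->s2 s1-y->s1 s2-x->s3 s2-y->s2 s3-x->s4 s3-y->s3 s4-x->s5 s4-y->s4 s5-x->s5 s5-y->s5

Only the number of `x`s matters, and only up to 5. Make a chain s0 → s1 → s2 → s3 → s4 → s5 advanced by each `x` (with s5 absorbing); every other symbol self-loops. The accepting set is {s4, s5}.
6 states suffice.
        x   y  
>  s0   s1  s0 
   s1   s2  s1 
   s2   s3  s2 
   s3   s4  s3 
 * s4   s5  s4 
 * s5   s5  s5 
(> = start, * = accepting)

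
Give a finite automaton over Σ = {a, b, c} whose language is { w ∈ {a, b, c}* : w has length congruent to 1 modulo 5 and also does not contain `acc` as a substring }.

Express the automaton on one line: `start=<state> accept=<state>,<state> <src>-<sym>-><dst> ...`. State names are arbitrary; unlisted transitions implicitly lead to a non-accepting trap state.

Build one automaton per condition and run them in lockstep. The first has 5 states tracking the input length modulo 5; the second has 4 states tracking partial matches of the forbidden pattern `acc`. A product state is a pair (one from each), accepting exactly when both do.
A 20-state machine:
          a    b    c  
>  s0     s1   s2   s2 
 * s1     s3   s4   s5 
 * s2     s3   s4   s4 
   s3     s6   s7   s8 
   s4     s6   s7   s7 
   s5     s6   s7   s9 
   s6    s10  s11  s12 
   s7    s10  s11  s11 
   s8    s10  s11  s13 
   s9    s13  s13  s13 
   s10   s14   s0  s15 
   s11   s14   s0   s0 
   s12   s14   s0  s16 
   s13   s16  s16  s16 
   s14    s1   s2  s17 
   s15    s1   s2  s18 
   s16   s18  s18  s18 
 * s17    s3   s4  s19 
   s18   s19  s19  s19 
   s19    s9   s9   s9 
(> = start, * = accepting)

start=s0 accept=s1,s2,s17 s0-a->s1 s0-b->s2 s0-c->s2 s1-a->s3 s1-b->s4 s1-c->s5 s2-a->s3 s2-b->s4 s2-c->s4 s3-a->s6 s3-b->s7 s3-c->s8 s4-a->s6 s4-b->s7 s4-c->s7 s5-a->s6 s5-b->s7 s5-c->s9 s6-a->s10 s6-b->s11 s6-c->s12 s7-a->s10 s7-b->s11 s7-c->s11 s8-a->s10 s8-b->s11 s8-c->s13 s9-a->s13 s9-b->s13 s9-c->s13 s10-a->s14 s10-b->s0 s10-c->s15 s11-a->s14 s11-b->s0 s11-c->s0 s12-a->s14 s12-b->s0 s12-c->s16 s13-a->s16 s13-b->s16 s13-c->s16 s14-a->s1 s14-b->s2 s14-c->s17 s15-a->s1 s15-b->s2 s15-c->s18 s16-a->s18 s16-b->s18 s16-c->s18 s17-a->s3 s17-b->s4 s17-c->s19 s18-a->s19 s18-b->s19 s18-c->s19 s19-a->s9 s19-b->s9 s19-c->s9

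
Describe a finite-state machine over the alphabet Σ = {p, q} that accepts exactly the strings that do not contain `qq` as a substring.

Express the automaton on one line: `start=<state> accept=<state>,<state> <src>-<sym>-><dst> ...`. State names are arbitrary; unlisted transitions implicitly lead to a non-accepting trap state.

Track partial matches of the forbidden pattern `qq`. State C is a dead state reached once `qq` has occurred; every other state accepts. A means no part of `qq` is currently matched.
       p  q 
>* A   A  B 
 * B   A  C 
   C   C  C 
(> = start, * = accepting)

start=A accept=A,B A-p->A A-q->B B-p->A B-q->C C-p->C C-q->C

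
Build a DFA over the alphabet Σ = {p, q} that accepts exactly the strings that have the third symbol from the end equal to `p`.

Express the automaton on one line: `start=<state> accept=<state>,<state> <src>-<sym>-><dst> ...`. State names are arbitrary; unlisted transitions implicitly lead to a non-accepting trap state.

A DFA must remember the last 3 symbols (since which symbol is third-to-last isn't known until the input ends). Use one state per possible window of the last ≤3 symbols; accept from those whose window starts with `p`.
With 15 states:
       p  q 
>  A   B  C 
   B   D  E 
   C   F  G 
   D   H  I 
   E   J  K 
   F   L  M 
   G   N  O 
 * H   H  I 
 * I   J  K 
 * J   L  M 
 * K   N  O 
   L   H  I 
   M   J  K 
   N   L  M 
   O   N  O 
(> = start, * = accepting)

start=A accept=H,I,J,K A-p->B A-q->C B-p->D B-q->E C-p->F C-q->G D-p->H D-q->I E-p->J E-q->K F-p->L F-q->M G-p->N G-q->O H-p->H H-q->I I-p->J I-q->K J-p->L J-q->M K-p->N K-q->O L-p->H L-q->I M-p->J M-q->K N-p->L N-q->M O-p->N O-q->O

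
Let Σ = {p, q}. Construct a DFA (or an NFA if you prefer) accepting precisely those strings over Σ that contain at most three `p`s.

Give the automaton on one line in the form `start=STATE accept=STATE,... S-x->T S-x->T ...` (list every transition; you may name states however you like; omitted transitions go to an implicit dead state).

Only the number of `p`s matters, and only up to 4. Make a chain s0 → s1 → s2 → s3 → s4 advanced by each `p` (with s4 absorbing); every other symbol self-loops. The accepting set is {s0, s1, s2, s3}.
A 5-state machine:
        p   q  
>* s0   s1  s0 
 * s1   s2  s1 
 * s2   s3  s2 
 * s3   s4  s3 
   s4   s4  s4 
(> = start, * = accepting)

start=s0 accept=s0,s1,s2,s3 s0-p->s1 s0-q->s0 s1-p->s2 s1-q->s1 s2-p->s3 s2-q->s2 s3-p->s4 s3-q->s3 s4-p->s4 s4-q->s4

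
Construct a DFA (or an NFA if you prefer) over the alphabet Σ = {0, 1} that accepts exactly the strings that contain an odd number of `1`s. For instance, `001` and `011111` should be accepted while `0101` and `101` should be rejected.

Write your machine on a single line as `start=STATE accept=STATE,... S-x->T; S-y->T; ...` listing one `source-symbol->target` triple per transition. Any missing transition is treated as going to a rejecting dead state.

start=S0; accept=S1; S0-0->S0; S0-1->S1; S1-0->S1; S1-1->S0

The only thing that matters is how many `1`s have appeared, reduced mod 2. Use one state per residue: S0 for 0, …, S1 for 1. Reading `1` moves to the next residue; anything else stays put. S1 is accepting.
With 2 states:
        0   1  
>  S0   S0  S1 
 * S1   S1  S0 
(> = start, * = accepting)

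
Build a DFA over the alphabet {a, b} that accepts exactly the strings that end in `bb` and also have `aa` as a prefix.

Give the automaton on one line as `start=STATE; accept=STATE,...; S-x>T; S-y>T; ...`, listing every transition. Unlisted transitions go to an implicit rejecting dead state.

start=q0; accept=q5; q0-a>q1; q0-b>q2; q1-a>q3; q1-b>q2; q2-a>q2; q2-b>q2; q3-a>q3; q3-b>q4; q4-a>q3; q4-b>q5; q5-a>q3; q5-b>q5

Run two small machines in parallel and take their product. One (3 states) tracks how much of the suffix `bb` has currently been matched; the other (4 states) tracks whether the input so far still matches the prefix `aa`. Each combined state is a pair, one component from each; accept when both components accept. After merging equivalent states the machine shrinks.
A 6-state machine:
        a   b  
>  q0   q1  q2 
   q1   q3  q2 
   q2   q2  q2 
   q3   q3  q4 
   q4   q3  q5 
 * q5   q3  q5 
(> = start, * = accepting)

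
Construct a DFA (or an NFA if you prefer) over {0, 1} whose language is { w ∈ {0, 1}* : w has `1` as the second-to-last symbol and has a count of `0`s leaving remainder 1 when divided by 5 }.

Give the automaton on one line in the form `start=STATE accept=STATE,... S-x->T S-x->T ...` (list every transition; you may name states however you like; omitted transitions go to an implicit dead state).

Build one automaton per condition and run them in lockstep. The first has 7 states tracking the last 2 symbols read; the second has 5 states tracking the count of `0`s modulo 5. A product state is a pair (one from each), accepting exactly when both do. Equivalent product states are then merged.
With 9 states:
        0   1  
>  q0   q1  q2 
   q1   q3  q4 
   q2   q5  q2 
   q3   q6  q3 
   q4   q3  q7 
 * q5   q3  q4 
   q6   q8  q6 
 * q7   q3  q7 
   q8   q0  q8 
(> = start, * = accepting)

start=q0 accept=q5,q7 q0-0->q1 q0-1->q2 q1-0->q3 q1-1->q4 q2-0->q5 q2-1->q2 q3-0->q6 q3-1->q3 q4-0->q3 q4-1->q7 q5-0->q3 q5-1->q4 q6-0->q8 q6-1->q6 q7-0->q3 q7-1->q7 q8-0->q0 q8-1->q8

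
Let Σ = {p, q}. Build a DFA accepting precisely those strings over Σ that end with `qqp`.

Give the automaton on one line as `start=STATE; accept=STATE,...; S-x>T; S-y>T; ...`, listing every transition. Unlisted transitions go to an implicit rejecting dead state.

Let each state record the length of the longest suffix of the input read so far that is also a prefix of `qqp`. S1 means the last symbol is `q`; S2 means the last 2 symbols are `qq`; S3 means the last 3 symbols are `qqp`. Accept only at S3, where the string currently ends in `qqp`.
        p   q  
>  S0   S0  S1 
   S1   S0  S2 
   S2   S3  S2 
 * S3   S0  S1 
(> = start, * = accepting)

start=S0; accept=S3; S0-p>S0; S0-q>S1; S1-p>S0; S1-q>S2; S2-p>S3; S2-q>S2; S3-p>S0; S3-q>S1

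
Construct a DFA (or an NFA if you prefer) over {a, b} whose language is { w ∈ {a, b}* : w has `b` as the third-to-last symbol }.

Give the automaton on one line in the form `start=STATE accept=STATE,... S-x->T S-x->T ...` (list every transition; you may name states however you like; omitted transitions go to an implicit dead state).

Because acceptance depends on a position counted from the end, the machine has to buffer the most recent 3 symbols. Make each state the string of the last up-to-3 symbols read; on input `x` shift the window left and append `x`. Accept when the buffered window has length 3 and begins with `b`.
A 15-state machine:
          a    b  
>  q0     q1   q2 
   q1     q3   q4 
   q2     q5   q6 
   q3     q7   q8 
   q4     q9  q10 
   q5    q11  q12 
   q6    q13  q14 
   q7     q7   q8 
   q8     q9  q10 
   q9    q11  q12 
   q10   q13  q14 
 * q11    q7   q8 
 * q12    q9  q10 
 * q13   q11  q12 
 * q14   q13  q14 
(> = start, * = accepting)

start=q0 accept=q11,q12,q13,q14 q0-a->q1 q0-b->q2 q1-a->q3 q1-b->q4 q2-a->q5 q2-b->q6 q3-a->q7 q3-b->q8 q4-a->q9 q4-b->q10 q5-a->q11 q5-b->q12 q6-a->q13 q6-b->q14 q7-a->q7 q7-b->q8 q8-a->q9 q8-b->q10 q9-a->q11 q9-b->q12 q10-a->q13 q10-b->q14 q11-a->q7 q11-b->q8 q12-a->q9 q12-b->q10 q13-a->q11 q13-b->q12 q14-a->q13 q14-b->q14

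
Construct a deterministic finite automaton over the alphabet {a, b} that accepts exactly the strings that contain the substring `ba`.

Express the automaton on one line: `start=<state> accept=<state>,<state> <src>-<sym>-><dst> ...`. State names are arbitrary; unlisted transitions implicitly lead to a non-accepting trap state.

start=q0 accept=q2 q0-a->q0 q0-b->q1 q1-a->q2 q1-b->q1 q2-a->q2 q2-b->q2

States q0..q1 record the length of the longest prefix of `ba` that matches the current input suffix. Reaching q2 means `ba` has been seen, and we stay there forever. Accept from q2.
A 3-state machine:
        a   b  
>  q0   q0  q1 
   q1   q2  q1 
 * q2   q2  q2 
(> = start, * = accepting)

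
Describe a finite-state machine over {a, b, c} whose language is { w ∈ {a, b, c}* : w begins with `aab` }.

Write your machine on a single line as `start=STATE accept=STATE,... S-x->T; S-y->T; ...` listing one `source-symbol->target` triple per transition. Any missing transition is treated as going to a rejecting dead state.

Walk along `aab` while the input agrees: from q0 take `a` to q1, and so on. Any deviation drops to the rejecting sink q4. Once q3 is reached the prefix is confirmed and every continuation is accepted.
A 5-state machine:
        a   b   c  
>  q0   q1  q4  q4 
   q1   q2  q4  q4 
   q2   q4  q3  q4 
 * q3   q3  q3  q3 
   q4   q4  q4  q4 
(> = start, * = accepting)

start=q0; accept=q3; q0-a->q1; q0-b->q4; q0-c->q4; q1-a->q2; q1-b->q4; q1-c->q4; q2-a->q4; q2-b->q3; q2-c->q4; q3-a->q3; q3-b->q3; q3-c->q3; q4-a->q4; q4-b->q4; q4-c->q4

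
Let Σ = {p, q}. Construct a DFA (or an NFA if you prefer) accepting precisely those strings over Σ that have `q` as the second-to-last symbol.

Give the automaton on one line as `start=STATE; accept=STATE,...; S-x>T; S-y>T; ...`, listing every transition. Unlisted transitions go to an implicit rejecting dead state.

start=A; accept=F,G; A-p>B; A-q>C; B-p>D; B-q>E; C-p>F; C-q>G; D-p>D; D-q>E; E-p>F; E-q>G; F-p>D; F-q>E; G-p>F; G-q>G

Because acceptance depends on a position counted from the end, the machine has to buffer the most recent 2 symbols. Make each state the string of the last up-to-2 symbols read; on input `x` shift the window left and append `x`. Accept when the buffered window has length 2 and begins with `q`.
With 7 states:
       p  q 
>  A   B  C 
   B   D  E 
   C   F  G 
   D   D  E 
   E   F  G 
 * F   D  E 
 * G   F  G 
(> = start, * = accepting)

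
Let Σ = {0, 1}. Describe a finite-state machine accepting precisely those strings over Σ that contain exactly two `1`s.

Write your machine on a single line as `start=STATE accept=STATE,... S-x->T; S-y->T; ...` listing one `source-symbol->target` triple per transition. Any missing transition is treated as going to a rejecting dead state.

start=q0; accept=q2; q0-0->q0; q0-1->q1; q1-0->q1; q1-1->q2; q2-0->q2; q2-1->q3; q3-0->q3; q3-1->q3

Only the number of `1`s matters, and only up to 3. Make a chain q0 → q1 → q2 → q3 advanced by each `1` (with q3 absorbing); every other symbol self-loops. The accepting set is {q2}.
        0   1  
>  q0   q0  q1 
   q1   q1  q2 
 * q2   q2  q3 
   q3   q3  q3 
(> = start, * = accepting)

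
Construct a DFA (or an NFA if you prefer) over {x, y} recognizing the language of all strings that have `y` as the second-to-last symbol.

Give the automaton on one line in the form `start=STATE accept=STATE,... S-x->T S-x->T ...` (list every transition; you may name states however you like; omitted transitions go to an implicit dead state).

start=S0 accept=S5,S6 S0-x->S1 S0-y->S2 S1-x->S3 S1-y->S4 S2-x->S5 S2-y->S6 S3-x->S3 S3-y->S4 S4-x->S5 S4-y->S6 S5-x->S3 S5-y->S4 S6-x->S5 S6-y->S6

Because acceptance depends on a position counted from the end, the machine has to buffer the most recent 2 symbols. Make each state the string of the last up-to-2 symbols read; on input `x` shift the window left and append `x`. Accept when the buffered window has length 2 and begins with `y`.
        x   y  
>  S0   S1  S2 
   S1   S3  S4 
   S2   S5  S6 
   S3   S3  S4 
   S4   S5  S6 
 * S5   S3  S4 
 * S6   S5  S6 
(> = start, * = accepting)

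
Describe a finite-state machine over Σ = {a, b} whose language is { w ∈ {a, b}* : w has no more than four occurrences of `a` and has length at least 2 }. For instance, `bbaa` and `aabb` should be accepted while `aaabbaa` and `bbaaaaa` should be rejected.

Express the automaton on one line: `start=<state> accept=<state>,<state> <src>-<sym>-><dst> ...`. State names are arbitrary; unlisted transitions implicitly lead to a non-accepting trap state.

start=S0 accept=S3,S4,S5,S6,S7,S8,S9,S10 S0-a->S1 S0-b->S2 S1-a->S3 S1-b->S4 S2-a->S4 S2-b->S5 S3-a->S6 S3-b->S7 S4-a->S7 S4-b->S8 S5-a->S8 S5-b->S9 S6-a->S10 S6-b->S6 S7-a->S6 S7-b->S7 S8-a->S7 S8-b->S8 S9-a->S8 S9-b->S9 S10-a->S11 S10-b->S10 S11-a->S11 S11-b->S11

Handle the two conditions separately and then intersect. The first has 6 states tracking the count of `a`s, saturating at 5; the second has 4 states tracking the input length, saturating at 3. A product state is a pair (one from each), accepting exactly when both do.
A 12-state machine:
          a    b  
>  S0     S1   S2 
   S1     S3   S4 
   S2     S4   S5 
 * S3     S6   S7 
 * S4     S7   S8 
 * S5     S8   S9 
 * S6    S10   S6 
 * S7     S6   S7 
 * S8     S7   S8 
 * S9     S8   S9 
 * S10   S11  S10 
   S11   S11  S11 
(> = start, * = accepting)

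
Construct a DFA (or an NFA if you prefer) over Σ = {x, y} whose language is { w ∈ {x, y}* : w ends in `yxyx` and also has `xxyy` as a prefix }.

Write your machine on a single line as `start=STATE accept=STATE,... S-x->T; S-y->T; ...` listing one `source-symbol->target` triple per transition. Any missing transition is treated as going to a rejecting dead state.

start=q0; accept=q13; q0-x->q1; q0-y->q2; q1-x->q3; q1-y->q2; q2-x->q4; q2-y->q2; q3-x->q5; q3-y->q6; q4-x->q5; q4-y->q7; q5-x->q5; q5-y->q2; q6-x->q4; q6-y->q8; q7-x->q9; q7-y->q2; q8-x->q10; q8-y->q8; q9-x->q5; q9-y->q7; q10-x->q11; q10-y->q12; q11-x->q11; q11-y->q8; q12-x->q13; q12-y->q8; q13-x->q11; q13-y->q12

Handle the two conditions separately and then intersect. The first has 5 states tracking how much of the suffix `yxyx` has currently been matched; the second has 6 states tracking whether the input so far still matches the prefix `xxyy`. A product state is a pair (one from each), accepting exactly when both do.
With 14 states:
          x    y  
>  q0     q1   q2 
   q1     q3   q2 
   q2     q4   q2 
   q3     q5   q6 
   q4     q5   q7 
   q5     q5   q2 
   q6     q4   q8 
   q7     q9   q2 
   q8    q10   q8 
   q9     q5   q7 
   q10   q11  q12 
   q11   q11   q8 
   q12   q13   q8 
 * q13   q11  q12 
(> = start, * = accepting)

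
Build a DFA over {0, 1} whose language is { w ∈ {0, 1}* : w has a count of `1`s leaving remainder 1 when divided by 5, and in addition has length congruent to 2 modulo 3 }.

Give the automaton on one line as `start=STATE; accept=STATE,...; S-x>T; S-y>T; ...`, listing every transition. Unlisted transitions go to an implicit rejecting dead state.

Build one automaton per condition and run them in lockstep. The first has 5 states tracking the count of `1`s modulo 5; the second has 3 states tracking the input length modulo 3. A product state is a pair (one from each), accepting exactly when both do.
A 15-state machine:
          0    1  
>  q0     q1   q2 
   q1     q3   q4 
   q2     q4   q5 
   q3     q0   q6 
 * q4     q6   q7 
   q5     q7   q8 
   q6     q2   q9 
   q7     q9  q10 
   q8    q10  q11 
   q9     q5  q12 
   q10   q12  q13 
   q11   q13   q3 
   q12    q8  q14 
   q13   q14   q0 
   q14   q11   q1 
(> = start, * = accepting)

start=q0; accept=q4; q0-0>q1; q0-1>q2; q1-0>q3; q1-1>q4; q2-0>q4; q2-1>q5; q3-0>q0; q3-1>q6; q4-0>q6; q4-1>q7; q5-0>q7; q5-1>q8; q6-0>q2; q6-1>q9; q7-0>q9; q7-1>q10; q8-0>q10; q8-1>q11; q9-0>q5; q9-1>q12; q10-0>q12; q10-1>q13; q11-0>q13; q11-1>q3; q12-0>q8; q12-1>q14; q13-0>q14; q13-1>q0; q14-0>q11; q14-1>q1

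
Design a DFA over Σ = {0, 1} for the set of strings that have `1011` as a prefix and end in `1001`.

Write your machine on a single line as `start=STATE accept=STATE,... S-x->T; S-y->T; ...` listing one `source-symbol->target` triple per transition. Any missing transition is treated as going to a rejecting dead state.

Run two small machines in parallel and take their product. One (6 states) tracks whether the input so far still matches the prefix `1011`; the other (5 states) tracks how much of the suffix `1001` has currently been matched. Each combined state is a pair, one component from each; accept when both components accept.
          0    1  
>  q0     q1   q2 
   q1     q1   q3 
   q2     q4   q3 
   q3     q5   q3 
   q4     q6   q7 
   q5     q6   q3 
   q6     q1   q8 
   q7     q5   q9 
   q8     q5   q3 
   q9    q10   q9 
   q10   q11   q9 
   q11   q12  q13 
   q12   q12   q9 
 * q13   q10   q9 
(> = start, * = accepting)

start=q0; accept=q13; q0-0->q1; q0-1->q2; q1-0->q1; q1-1->q3; q2-0->q4; q2-1->q3; q3-0->q5; q3-1->q3; q4-0->q6; q4-1->q7; q5-0->q6; q5-1->q3; q6-0->q1; q6-1->q8; q7-0->q5; q7-1->q9; q8-0->q5; q8-1->q3; q9-0->q10; q9-1->q9; q10-0->q11; q10-1->q9; q11-0->q12; q11-1->q13; q12-0->q12; q12-1->q9; q13-0->q10; q13-1->q9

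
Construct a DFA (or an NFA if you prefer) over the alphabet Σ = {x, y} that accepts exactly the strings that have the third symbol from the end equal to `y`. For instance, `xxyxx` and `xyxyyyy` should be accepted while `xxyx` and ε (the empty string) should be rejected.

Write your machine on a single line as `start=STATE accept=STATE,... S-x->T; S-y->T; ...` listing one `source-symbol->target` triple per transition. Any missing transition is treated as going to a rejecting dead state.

A DFA must remember the last 3 symbols (since which symbol is third-to-last isn't known until the input ends). Use one state per possible window of the last ≤3 symbols; accept from those whose window starts with `y`.
15 states suffice.
          x    y  
>  s0     s1   s2 
   s1     s3   s4 
   s2     s5   s6 
   s3     s7   s8 
   s4     s9  s10 
   s5    s11  s12 
   s6    s13  s14 
   s7     s7   s8 
   s8     s9  s10 
   s9    s11  s12 
   s10   s13  s14 
 * s11    s7   s8 
 * s12    s9  s10 
 * s13   s11  s12 
 * s14   s13  s14 
(> = start, * = accepting)

start=s0; accept=s11,s12,s13,s14; s0-x->s1; s0-y->s2; s1-x->s3; s1-y->s4; s2-x->s5; s2-y->s6; s3-x->s7; s3-y->s8; s4-x->s9; s4-y->s10; s5-x->s11; s5-y->s12; s6-x->s13; s6-y->s14; s7-x->s7; s7-y->s8; s8-x->s9; s8-y->s10; s9-x->s11; s9-y->s12; s10-x->s13; s10-y->s14; s11-x->s7; s11-y->s8; s12-x->s9; s12-y->s10; s13-x->s11; s13-y->s12; s14-x->s13; s14-y->s14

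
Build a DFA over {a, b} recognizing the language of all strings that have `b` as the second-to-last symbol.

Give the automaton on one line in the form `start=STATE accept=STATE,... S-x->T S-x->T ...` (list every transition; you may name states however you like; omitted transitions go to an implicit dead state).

start=q0 accept=q5,q6 q0-a->q1 q0-b->q2 q1-a->q3 q1-b->q4 q2-a->q5 q2-b->q6 q3-a->q3 q3-b->q4 q4-a->q5 q4-b->q6 q5-a->q3 q5-b->q4 q6-a->q5 q6-b->q6

A DFA must remember the last 2 symbols (since which symbol is second-to-last isn't known until the input ends). Use one state per possible window of the last ≤2 symbols; accept from those whose window starts with `b`.
        a   b  
>  q0   q1  q2 
   q1   q3  q4 
   q2   q5  q6 
   q3   q3  q4 
   q4   q5  q6 
 * q5   q3  q4 
 * q6   q5  q6 
(> = start, * = accepting)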